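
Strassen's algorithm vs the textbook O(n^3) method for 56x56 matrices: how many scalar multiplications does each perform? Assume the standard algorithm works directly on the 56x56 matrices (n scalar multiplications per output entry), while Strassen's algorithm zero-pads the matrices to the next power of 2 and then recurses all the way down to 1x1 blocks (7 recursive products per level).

Matrix multiplication for 56x56 matrices:

Strassen's algorithm requires power-of-2 dimensions. Pad 56x56 to 64x64 (next power of 2).

Standard algorithm: 56^3 = 175616 multiplications
Strassen's algorithm: 7^(log2(64)) = 7^6 = 117649 multiplications
Savings: 175616 - 117649 = 57967 multiplications

Standard: 175616 multiplications (56^3). Strassen: 117649 multiplications (7^6, after padding to 64x64). Strassen reduces 8 recursive multiplications to 7 at each level.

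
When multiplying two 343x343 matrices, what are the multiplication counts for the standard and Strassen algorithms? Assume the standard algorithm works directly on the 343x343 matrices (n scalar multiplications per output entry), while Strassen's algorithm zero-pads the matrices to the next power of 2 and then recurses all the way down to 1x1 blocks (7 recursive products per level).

Matrix multiplication for 343x343 matrices:

Strassen's algorithm requires power-of-2 dimensions. Pad 343x343 to 512x512 (next power of 2).

Standard algorithm: 343^3 = 40353607 multiplications
Strassen's algorithm: 7^(log2(512)) = 7^9 = 40353607 multiplications
Savings: 40353607 - 40353607 = 0 multiplications

Standard: 40353607 multiplications (343^3). Strassen: 40353607 multiplications (7^9, after padding to 512x512). Strassen reduces 8 recursive multiplications to 7 at each level.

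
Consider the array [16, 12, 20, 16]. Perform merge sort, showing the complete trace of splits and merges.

Merge sort trace:

Split: [16, 12, 20, 16] -> [16, 12] and [20, 16]
  Split: [16, 12] -> [16] and [12]
  Merge: [16] + [12] -> [12, 16]
  Split: [20, 16] -> [20] and [16]
  Merge: [20] + [16] -> [16, 20]
Merge: [12, 16] + [16, 20] -> [12, 16, 16, 20]

Final sorted array: [12, 16, 16, 20]

The merge sort proceeds by recursively splitting the array and merging sorted halves.
After all merges, the sorted array is [12, 16, 16, 20].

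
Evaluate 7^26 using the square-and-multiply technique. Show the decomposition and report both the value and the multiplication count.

Computing 7^26 by squaring (build up from 7^1; each line after the first costs one multiplication):

7^1 = 7
7^2 = (7^1)^2 = 7^2 = 49
7^3 = 7 * 7^2 = 7 * 49 = 343
7^6 = (7^3)^2 = 343^2 = 117649
7^12 = (7^6)^2 = 117649^2 = 13841287201
7^13 = 7 * 7^12 = 7 * 13841287201 = 96889010407
7^26 = (7^13)^2 = 96889010407^2 = 9387480337647754305649

Result: 9387480337647754305649
Multiplications needed: 6 (6 lines after 7^1)

7^26 = 9387480337647754305649. Using exponentiation by squaring, this requires 6 multiplications. The key idea: if the exponent is even, square the half-power; if odd, multiply by the base once.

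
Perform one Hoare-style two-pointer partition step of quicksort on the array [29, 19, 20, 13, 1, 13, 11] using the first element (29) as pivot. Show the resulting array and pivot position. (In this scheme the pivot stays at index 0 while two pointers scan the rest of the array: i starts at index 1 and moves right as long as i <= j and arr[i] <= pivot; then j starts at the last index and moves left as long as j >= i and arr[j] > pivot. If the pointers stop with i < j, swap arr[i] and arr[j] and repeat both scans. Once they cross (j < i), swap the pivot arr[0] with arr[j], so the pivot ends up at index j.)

Hoare-style two-pointer partition with pivot = 29:

Initial array: [29, 19, 20, 13, 1, 13, 11]

Pointers start at i = 1, j = 6.
i ends at 7, j ends at 6: the pointers have crossed (j < i), so scanning stops.

Swap pivot arr[0] with arr[6] to place pivot at position 6: [11, 19, 20, 13, 1, 13, 29]
Pivot position: 6

After partitioning with pivot 29, the array becomes [11, 19, 20, 13, 1, 13, 29]. The pivot is placed at index 6. All elements to the left of the pivot are <= 29, and all elements to the right are > 29.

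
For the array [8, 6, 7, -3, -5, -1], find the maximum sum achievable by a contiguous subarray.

Using Kadane's algorithm on [8, 6, 7, -3, -5, -1]:

Scanning through the array:
Position 1 (value 6): max_ending_here = 14, max_so_far = 14
Position 2 (value 7): max_ending_here = 21, max_so_far = 21
Position 3 (value -3): max_ending_here = 18, max_so_far = 21
Position 4 (value -5): max_ending_here = 13, max_so_far = 21
Position 5 (value -1): max_ending_here = 12, max_so_far = 21

Maximum subarray: [8, 6, 7]
Maximum sum: 21

The maximum subarray is [8, 6, 7] with sum 21. This subarray runs from index 0 to index 2.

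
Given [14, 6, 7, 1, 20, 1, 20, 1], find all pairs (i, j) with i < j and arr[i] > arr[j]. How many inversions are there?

Finding inversions in [14, 6, 7, 1, 20, 1, 20, 1]:

(0, 1): arr[0]=14 > arr[1]=6
(0, 2): arr[0]=14 > arr[2]=7
(0, 3): arr[0]=14 > arr[3]=1
(0, 5): arr[0]=14 > arr[5]=1
(0, 7): arr[0]=14 > arr[7]=1
(1, 3): arr[1]=6 > arr[3]=1
(1, 5): arr[1]=6 > arr[5]=1
(1, 7): arr[1]=6 > arr[7]=1
(2, 3): arr[2]=7 > arr[3]=1
(2, 5): arr[2]=7 > arr[5]=1
(2, 7): arr[2]=7 > arr[7]=1
(4, 5): arr[4]=20 > arr[5]=1
(4, 7): arr[4]=20 > arr[7]=1
(6, 7): arr[6]=20 > arr[7]=1

Total inversions: 14

The array has 14 inversion(s): (0,1), (0,2), (0,3), (0,5), (0,7), (1,3), (1,5), (1,7), (2,3), (2,5), (2,7), (4,5), (4,7), (6,7). Each pair (i,j) satisfies i < j and arr[i] > arr[j].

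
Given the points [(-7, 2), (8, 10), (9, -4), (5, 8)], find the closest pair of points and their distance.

Computing all pairwise distances among 4 points:

d((-7, 2), (8, 10)) = 17.0
d((-7, 2), (9, -4)) = 17.088
d((-7, 2), (5, 8)) = 13.4164
d((8, 10), (9, -4)) = 14.0357
d((8, 10), (5, 8)) = 3.6056 <-- minimum
d((9, -4), (5, 8)) = 12.6491

Closest pair: (8, 10) and (5, 8) with distance 3.6056

The closest pair is (8, 10) and (5, 8) with Euclidean distance 3.6056. For 4 points, brute-force pairwise comparison is shown above. For large n, the divide-and-conquer algorithm (sort by x, recurse on halves, check the dividing strip) achieves O(n log n).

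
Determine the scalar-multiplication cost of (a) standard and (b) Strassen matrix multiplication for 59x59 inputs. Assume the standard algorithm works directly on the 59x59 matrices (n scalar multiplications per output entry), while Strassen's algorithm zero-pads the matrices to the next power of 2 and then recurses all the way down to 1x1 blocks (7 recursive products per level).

Matrix multiplication for 59x59 matrices:

Strassen's algorithm requires power-of-2 dimensions. Pad 59x59 to 64x64 (next power of 2).

Standard algorithm: 59^3 = 205379 multiplications
Strassen's algorithm: 7^(log2(64)) = 7^6 = 117649 multiplications
Savings: 205379 - 117649 = 87730 multiplications

Standard: 205379 multiplications (59^3). Strassen: 117649 multiplications (7^6, after padding to 64x64). Strassen reduces 8 recursive multiplications to 7 at each level.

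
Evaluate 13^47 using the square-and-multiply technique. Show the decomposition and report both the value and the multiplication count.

Computing 13^47 by squaring (build up from 13^1; each line after the first costs one multiplication):

13^1 = 13
13^2 = (13^1)^2 = 13^2 = 169
13^4 = (13^2)^2 = 169^2 = 28561
13^5 = 13 * 13^4 = 13 * 28561 = 371293
13^10 = (13^5)^2 = 371293^2 = 137858491849
13^11 = 13 * 13^10 = 13 * 137858491849 = 1792160394037
13^22 = (13^11)^2 = 1792160394037^2 = 3211838877954855105157369
13^23 = 13 * 13^22 = 13 * 3211838877954855105157369 = 41753905413413116367045797
13^46 = (13^23)^2 = 41753905413413116367045797^2 = 1743388617272249143997555461487119439669521095365209
13^47 = 13 * 13^46 = 13 * 1743388617272249143997555461487119439669521095365209 = 22664052024539238871968220999332552715703774239747717

Result: 22664052024539238871968220999332552715703774239747717
Multiplications needed: 9 (9 lines after 13^1)

13^47 = 22664052024539238871968220999332552715703774239747717. Using exponentiation by squaring, this requires 9 multiplications. The key idea: if the exponent is even, square the half-power; if odd, multiply by the base once.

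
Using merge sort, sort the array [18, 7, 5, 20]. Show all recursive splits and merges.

Merge sort trace:

Split: [18, 7, 5, 20] -> [18, 7] and [5, 20]
  Split: [18, 7] -> [18] and [7]
  Merge: [18] + [7] -> [7, 18]
  Split: [5, 20] -> [5] and [20]
  Merge: [5] + [20] -> [5, 20]
Merge: [7, 18] + [5, 20] -> [5, 7, 18, 20]

Final sorted array: [5, 7, 18, 20]

The merge sort proceeds by recursively splitting the array and merging sorted halves.
After all merges, the sorted array is [5, 7, 18, 20].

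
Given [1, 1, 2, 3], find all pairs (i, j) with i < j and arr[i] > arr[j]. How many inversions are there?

Finding inversions in [1, 1, 2, 3]:


Total inversions: 0

The array has 0 inversions. It is already sorted.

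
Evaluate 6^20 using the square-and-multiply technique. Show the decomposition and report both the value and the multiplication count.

Computing 6^20 by squaring (build up from 6^1; each line after the first costs one multiplication):

6^1 = 6
6^2 = (6^1)^2 = 6^2 = 36
6^4 = (6^2)^2 = 36^2 = 1296
6^5 = 6 * 6^4 = 6 * 1296 = 7776
6^10 = (6^5)^2 = 7776^2 = 60466176
6^20 = (6^10)^2 = 60466176^2 = 3656158440062976

Result: 3656158440062976
Multiplications needed: 5 (5 lines after 6^1)

6^20 = 3656158440062976. Using exponentiation by squaring, this requires 5 multiplications. The key idea: if the exponent is even, square the half-power; if odd, multiply by the base once.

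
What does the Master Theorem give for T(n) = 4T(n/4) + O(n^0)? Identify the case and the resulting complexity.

Master Theorem for T(n) = 4T(n/4) + O(n^0):

a = 4, b = 4, c = 0
log_b(a) = log_4(4) = 1.0000

Case 1: c = 0 < log_4(4) = 1.0000
T(n) = O(n^(log_4 4)) = O(n)

For T(n) = 4T(n/4) + O(n^0): log_4(4) = 1.0000. This is Case 1 of the Master Theorem (c < log_b(a), work dominated by leaves), giving O(n).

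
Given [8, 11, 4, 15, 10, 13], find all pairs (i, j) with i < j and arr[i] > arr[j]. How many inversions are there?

Finding inversions in [8, 11, 4, 15, 10, 13]:

(0, 2): arr[0]=8 > arr[2]=4
(1, 2): arr[1]=11 > arr[2]=4
(1, 4): arr[1]=11 > arr[4]=10
(3, 4): arr[3]=15 > arr[4]=10
(3, 5): arr[3]=15 > arr[5]=13

Total inversions: 5

The array has 5 inversion(s): (0,2), (1,2), (1,4), (3,4), (3,5). Each pair (i,j) satisfies i < j and arr[i] > arr[j].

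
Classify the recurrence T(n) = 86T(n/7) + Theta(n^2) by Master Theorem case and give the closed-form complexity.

Master Theorem for T(n) = 86T(n/7) + O(n^2):

a = 86, b = 7, c = 2
log_b(a) = log_7(86) = 2.2891

Case 1: c = 2 < log_7(86) = 2.2891
T(n) = O(n^(log_7 86))

For T(n) = 86T(n/7) + O(n^2): log_7(86) = 2.2891. This is Case 1 of the Master Theorem (c < log_b(a), work dominated by leaves), giving O(n^(log_7 86)).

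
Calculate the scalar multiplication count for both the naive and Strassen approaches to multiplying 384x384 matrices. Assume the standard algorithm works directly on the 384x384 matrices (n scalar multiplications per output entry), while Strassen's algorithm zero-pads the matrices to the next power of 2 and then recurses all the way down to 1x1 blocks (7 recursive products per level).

Matrix multiplication for 384x384 matrices:

Strassen's algorithm requires power-of-2 dimensions. Pad 384x384 to 512x512 (next power of 2).

Standard algorithm: 384^3 = 56623104 multiplications
Strassen's algorithm: 7^(log2(512)) = 7^9 = 40353607 multiplications
Savings: 56623104 - 40353607 = 16269497 multiplications

Standard: 56623104 multiplications (384^3). Strassen: 40353607 multiplications (7^9, after padding to 512x512). Strassen reduces 8 recursive multiplications to 7 at each level.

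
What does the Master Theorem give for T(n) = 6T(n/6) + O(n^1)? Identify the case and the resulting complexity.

Master Theorem for T(n) = 6T(n/6) + O(n^1):

a = 6, b = 6, c = 1
log_b(a) = log_6(6) = 1.0000

Case 2: c = 1 = log_6(6) = 1.0000
T(n) = O(n^1 log n) = O(n log n)

For T(n) = 6T(n/6) + O(n^1): log_6(6) = 1.0000. This is Case 2 of the Master Theorem (c = log_b(a), equal work at all levels), giving O(n log n).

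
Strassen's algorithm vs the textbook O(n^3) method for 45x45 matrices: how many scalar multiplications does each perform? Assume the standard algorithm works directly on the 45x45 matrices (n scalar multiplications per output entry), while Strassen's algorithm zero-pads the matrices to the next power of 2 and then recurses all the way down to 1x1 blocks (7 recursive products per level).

Matrix multiplication for 45x45 matrices:

Strassen's algorithm requires power-of-2 dimensions. Pad 45x45 to 64x64 (next power of 2).

Standard algorithm: 45^3 = 91125 multiplications
Strassen's algorithm: 7^(log2(64)) = 7^6 = 117649 multiplications
Difference: 91125 - 117649 = -26524 (Strassen uses MORE here due to padding overhead — for small or just-over-power-of-2 n, padding can outweigh the per-level savings)

Standard: 91125 multiplications (45^3). Strassen: 117649 multiplications (7^6, after padding to 64x64). Strassen reduces 8 recursive multiplications to 7 at each level.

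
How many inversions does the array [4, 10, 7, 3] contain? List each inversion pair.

Finding inversions in [4, 10, 7, 3]:

(0, 3): arr[0]=4 > arr[3]=3
(1, 2): arr[1]=10 > arr[2]=7
(1, 3): arr[1]=10 > arr[3]=3
(2, 3): arr[2]=7 > arr[3]=3

Total inversions: 4

The array has 4 inversion(s): (0,3), (1,2), (1,3), (2,3). Each pair (i,j) satisfies i < j and arr[i] > arr[j].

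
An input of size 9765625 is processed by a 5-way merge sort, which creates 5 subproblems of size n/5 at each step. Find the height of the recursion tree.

For divide and conquer with division factor 5:

Problem sizes at each level:
Level 0: 9765625
Level 1: 1953125
Level 2: 390625
Level 3: 78125
Level 4: 15625
Level 5: 3125
Level 6: 625
Level 7: 125
Level 8: 25
Level 9: 5
Level 10: 1

The root is level 0 and the size-1 base case is level 10 (the tree spans levels 0 through 10, i.e. 11 levels counting the root), so the depth is the number of divisions: log_5(9765625) = 10

The recursion tree depth is log_5(9765625) = 10. At each level, the problem size is divided by 5, so it takes 10 divisions to reduce to a base case of size 1. The algorithm makes 5 recursive calls at each level.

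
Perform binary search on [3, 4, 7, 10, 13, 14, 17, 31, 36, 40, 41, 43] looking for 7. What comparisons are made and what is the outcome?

Binary search for 7 in [3, 4, 7, 10, 13, 14, 17, 31, 36, 40, 41, 43]:

lo=0, hi=11, mid=5, arr[mid]=14 -> 14 > 7, search left half
lo=0, hi=4, mid=2, arr[mid]=7 -> Found target at index 2!

Binary search finds 7 at index 2 after 2 comparisons. The search repeatedly halves the search space by comparing with the middle element.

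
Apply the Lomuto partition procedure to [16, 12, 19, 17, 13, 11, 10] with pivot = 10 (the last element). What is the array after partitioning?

Lomuto partition with pivot = 10:

Initial array: [16, 12, 19, 17, 13, 11, 10]

arr[0]=16 > 10: no swap
arr[1]=12 > 10: no swap
arr[2]=19 > 10: no swap
arr[3]=17 > 10: no swap
arr[4]=13 > 10: no swap
arr[5]=11 > 10: no swap

Place pivot at position 0: [10, 12, 19, 17, 13, 11, 16]
Pivot position: 0

After partitioning with pivot 10, the array becomes [10, 12, 19, 17, 13, 11, 16]. The pivot is placed at index 0. All elements to the left of the pivot are <= 10, and all elements to the right are > 10.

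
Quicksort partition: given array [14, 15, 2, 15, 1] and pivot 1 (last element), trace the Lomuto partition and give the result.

Lomuto partition with pivot = 1:

Initial array: [14, 15, 2, 15, 1]

arr[0]=14 > 1: no swap
arr[1]=15 > 1: no swap
arr[2]=2 > 1: no swap
arr[3]=15 > 1: no swap

Place pivot at position 0: [1, 15, 2, 15, 14]
Pivot position: 0

After partitioning with pivot 1, the array becomes [1, 15, 2, 15, 14]. The pivot is placed at index 0. All elements to the left of the pivot are <= 1, and all elements to the right are > 1.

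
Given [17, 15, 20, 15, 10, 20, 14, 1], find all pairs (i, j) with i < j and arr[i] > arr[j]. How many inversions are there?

Finding inversions in [17, 15, 20, 15, 10, 20, 14, 1]:

(0, 1): arr[0]=17 > arr[1]=15
(0, 3): arr[0]=17 > arr[3]=15
(0, 4): arr[0]=17 > arr[4]=10
(0, 6): arr[0]=17 > arr[6]=14
(0, 7): arr[0]=17 > arr[7]=1
(1, 4): arr[1]=15 > arr[4]=10
(1, 6): arr[1]=15 > arr[6]=14
(1, 7): arr[1]=15 > arr[7]=1
(2, 3): arr[2]=20 > arr[3]=15
(2, 4): arr[2]=20 > arr[4]=10
(2, 6): arr[2]=20 > arr[6]=14
(2, 7): arr[2]=20 > arr[7]=1
(3, 4): arr[3]=15 > arr[4]=10
(3, 6): arr[3]=15 > arr[6]=14
(3, 7): arr[3]=15 > arr[7]=1
(4, 7): arr[4]=10 > arr[7]=1
(5, 6): arr[5]=20 > arr[6]=14
(5, 7): arr[5]=20 > arr[7]=1
(6, 7): arr[6]=14 > arr[7]=1

Total inversions: 19

The array has 19 inversion(s): (0,1), (0,3), (0,4), (0,6), (0,7), (1,4), (1,6), (1,7), (2,3), (2,4), (2,6), (2,7), (3,4), (3,6), (3,7), (4,7), (5,6), (5,7), (6,7). Each pair (i,j) satisfies i < j and arr[i] > arr[j].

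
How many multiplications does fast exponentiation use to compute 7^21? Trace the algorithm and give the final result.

Computing 7^21 by squaring (build up from 7^1; each line after the first costs one multiplication):

7^1 = 7
7^2 = (7^1)^2 = 7^2 = 49
7^4 = (7^2)^2 = 49^2 = 2401
7^5 = 7 * 7^4 = 7 * 2401 = 16807
7^10 = (7^5)^2 = 16807^2 = 282475249
7^20 = (7^10)^2 = 282475249^2 = 79792266297612001
7^21 = 7 * 7^20 = 7 * 79792266297612001 = 558545864083284007

Result: 558545864083284007
Multiplications needed: 6 (6 lines after 7^1)

7^21 = 558545864083284007. Using exponentiation by squaring, this requires 6 multiplications. The key idea: if the exponent is even, square the half-power; if odd, multiply by the base once.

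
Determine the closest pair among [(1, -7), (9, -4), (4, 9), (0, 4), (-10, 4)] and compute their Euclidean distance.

Computing all pairwise distances among 5 points:

d((1, -7), (9, -4)) = 8.544
d((1, -7), (4, 9)) = 16.2788
d((1, -7), (0, 4)) = 11.0454
d((1, -7), (-10, 4)) = 15.5563
d((9, -4), (4, 9)) = 13.9284
d((9, -4), (0, 4)) = 12.0416
d((9, -4), (-10, 4)) = 20.6155
d((4, 9), (0, 4)) = 6.4031 <-- minimum
d((4, 9), (-10, 4)) = 14.8661
d((0, 4), (-10, 4)) = 10.0

Closest pair: (4, 9) and (0, 4) with distance 6.4031

The closest pair is (4, 9) and (0, 4) with Euclidean distance 6.4031. For 5 points, brute-force pairwise comparison is shown above. For large n, the divide-and-conquer algorithm (sort by x, recurse on halves, check the dividing strip) achieves O(n log n).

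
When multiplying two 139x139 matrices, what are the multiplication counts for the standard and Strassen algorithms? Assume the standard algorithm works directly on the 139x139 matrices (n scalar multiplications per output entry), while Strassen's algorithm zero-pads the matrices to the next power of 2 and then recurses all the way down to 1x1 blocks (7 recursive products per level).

Matrix multiplication for 139x139 matrices:

Strassen's algorithm requires power-of-2 dimensions. Pad 139x139 to 256x256 (next power of 2).

Standard algorithm: 139^3 = 2685619 multiplications
Strassen's algorithm: 7^(log2(256)) = 7^8 = 5764801 multiplications
Difference: 2685619 - 5764801 = -3079182 (Strassen uses MORE here due to padding overhead — for small or just-over-power-of-2 n, padding can outweigh the per-level savings)

Standard: 2685619 multiplications (139^3). Strassen: 5764801 multiplications (7^8, after padding to 256x256). Strassen reduces 8 recursive multiplications to 7 at each level.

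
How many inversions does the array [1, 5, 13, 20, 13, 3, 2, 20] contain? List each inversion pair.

Finding inversions in [1, 5, 13, 20, 13, 3, 2, 20]:

(1, 5): arr[1]=5 > arr[5]=3
(1, 6): arr[1]=5 > arr[6]=2
(2, 5): arr[2]=13 > arr[5]=3
(2, 6): arr[2]=13 > arr[6]=2
(3, 4): arr[3]=20 > arr[4]=13
(3, 5): arr[3]=20 > arr[5]=3
(3, 6): arr[3]=20 > arr[6]=2
(4, 5): arr[4]=13 > arr[5]=3
(4, 6): arr[4]=13 > arr[6]=2
(5, 6): arr[5]=3 > arr[6]=2

Total inversions: 10

The array has 10 inversion(s): (1,5), (1,6), (2,5), (2,6), (3,4), (3,5), (3,6), (4,5), (4,6), (5,6). Each pair (i,j) satisfies i < j and arr[i] > arr[j].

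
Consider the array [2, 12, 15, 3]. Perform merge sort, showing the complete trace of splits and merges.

Merge sort trace:

Split: [2, 12, 15, 3] -> [2, 12] and [15, 3]
  Split: [2, 12] -> [2] and [12]
  Merge: [2] + [12] -> [2, 12]
  Split: [15, 3] -> [15] and [3]
  Merge: [15] + [3] -> [3, 15]
Merge: [2, 12] + [3, 15] -> [2, 3, 12, 15]

Final sorted array: [2, 3, 12, 15]

The merge sort proceeds by recursively splitting the array and merging sorted halves.
After all merges, the sorted array is [2, 3, 12, 15].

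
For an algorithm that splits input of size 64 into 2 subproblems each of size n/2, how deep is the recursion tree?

For divide and conquer with division factor 2:

Problem sizes at each level:
Level 0: 64
Level 1: 32
Level 2: 16
Level 3: 8
Level 4: 4
Level 5: 2
Level 6: 1

The root is level 0 and the size-1 base case is level 6 (the tree spans levels 0 through 6, i.e. 7 levels counting the root), so the depth is the number of divisions: log_2(64) = 6

The recursion tree depth is log_2(64) = 6. At each level, the problem size is divided by 2, so it takes 6 divisions to reduce to a base case of size 1. The algorithm makes 2 recursive calls at each level.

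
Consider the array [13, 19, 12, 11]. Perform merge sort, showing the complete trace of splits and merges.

Merge sort trace:

Split: [13, 19, 12, 11] -> [13, 19] and [12, 11]
  Split: [13, 19] -> [13] and [19]
  Merge: [13] + [19] -> [13, 19]
  Split: [12, 11] -> [12] and [11]
  Merge: [12] + [11] -> [11, 12]
Merge: [13, 19] + [11, 12] -> [11, 12, 13, 19]

Final sorted array: [11, 12, 13, 19]

The merge sort proceeds by recursively splitting the array and merging sorted halves.
After all merges, the sorted array is [11, 12, 13, 19].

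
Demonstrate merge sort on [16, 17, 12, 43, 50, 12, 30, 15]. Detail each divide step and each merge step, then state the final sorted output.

Merge sort trace:

Split: [16, 17, 12, 43, 50, 12, 30, 15] -> [16, 17, 12, 43] and [50, 12, 30, 15]
  Split: [16, 17, 12, 43] -> [16, 17] and [12, 43]
    Split: [16, 17] -> [16] and [17]
    Merge: [16] + [17] -> [16, 17]
    Split: [12, 43] -> [12] and [43]
    Merge: [12] + [43] -> [12, 43]
  Merge: [16, 17] + [12, 43] -> [12, 16, 17, 43]
  Split: [50, 12, 30, 15] -> [50, 12] and [30, 15]
    Split: [50, 12] -> [50] and [12]
    Merge: [50] + [12] -> [12, 50]
    Split: [30, 15] -> [30] and [15]
    Merge: [30] + [15] -> [15, 30]
  Merge: [12, 50] + [15, 30] -> [12, 15, 30, 50]
Merge: [12, 16, 17, 43] + [12, 15, 30, 50] -> [12, 12, 15, 16, 17, 30, 43, 50]

Final sorted array: [12, 12, 15, 16, 17, 30, 43, 50]

The merge sort proceeds by recursively splitting the array and merging sorted halves.
After all merges, the sorted array is [12, 12, 15, 16, 17, 30, 43, 50].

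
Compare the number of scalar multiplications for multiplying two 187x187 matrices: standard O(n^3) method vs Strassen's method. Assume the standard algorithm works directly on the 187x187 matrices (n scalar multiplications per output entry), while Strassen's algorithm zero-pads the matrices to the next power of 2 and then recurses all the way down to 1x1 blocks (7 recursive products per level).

Matrix multiplication for 187x187 matrices:

Strassen's algorithm requires power-of-2 dimensions. Pad 187x187 to 256x256 (next power of 2).

Standard algorithm: 187^3 = 6539203 multiplications
Strassen's algorithm: 7^(log2(256)) = 7^8 = 5764801 multiplications
Savings: 6539203 - 5764801 = 774402 multiplications

Standard: 6539203 multiplications (187^3). Strassen: 5764801 multiplications (7^8, after padding to 256x256). Strassen reduces 8 recursive multiplications to 7 at each level.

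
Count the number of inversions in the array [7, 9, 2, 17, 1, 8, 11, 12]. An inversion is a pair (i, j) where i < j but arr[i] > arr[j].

Finding inversions in [7, 9, 2, 17, 1, 8, 11, 12]:

(0, 2): arr[0]=7 > arr[2]=2
(0, 4): arr[0]=7 > arr[4]=1
(1, 2): arr[1]=9 > arr[2]=2
(1, 4): arr[1]=9 > arr[4]=1
(1, 5): arr[1]=9 > arr[5]=8
(2, 4): arr[2]=2 > arr[4]=1
(3, 4): arr[3]=17 > arr[4]=1
(3, 5): arr[3]=17 > arr[5]=8
(3, 6): arr[3]=17 > arr[6]=11
(3, 7): arr[3]=17 > arr[7]=12

Total inversions: 10

The array has 10 inversion(s): (0,2), (0,4), (1,2), (1,4), (1,5), (2,4), (3,4), (3,5), (3,6), (3,7). Each pair (i,j) satisfies i < j and arr[i] > arr[j].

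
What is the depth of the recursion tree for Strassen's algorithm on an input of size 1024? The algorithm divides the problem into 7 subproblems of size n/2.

For divide and conquer with division factor 2:

Problem sizes at each level:
Level 0: 1024
Level 1: 512
Level 2: 256
Level 3: 128
Level 4: 64
Level 5: 32
Level 6: 16
Level 7: 8
Level 8: 4
Level 9: 2
Level 10: 1

The root is level 0 and the size-1 base case is level 10 (the tree spans levels 0 through 10, i.e. 11 levels counting the root), so the depth is the number of divisions: log_2(1024) = 10

The recursion tree depth is log_2(1024) = 10. At each level, the problem size is divided by 2, so it takes 10 divisions to reduce to a base case of size 1. The algorithm makes 7 recursive calls at each level.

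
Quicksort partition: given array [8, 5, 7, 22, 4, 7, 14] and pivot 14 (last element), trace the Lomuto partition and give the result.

Lomuto partition with pivot = 14:

Initial array: [8, 5, 7, 22, 4, 7, 14]

arr[0]=8 <= 14: swap with position 0, array becomes [8, 5, 7, 22, 4, 7, 14]
arr[1]=5 <= 14: swap with position 1, array becomes [8, 5, 7, 22, 4, 7, 14]
arr[2]=7 <= 14: swap with position 2, array becomes [8, 5, 7, 22, 4, 7, 14]
arr[3]=22 > 14: no swap
arr[4]=4 <= 14: swap with position 3, array becomes [8, 5, 7, 4, 22, 7, 14]
arr[5]=7 <= 14: swap with position 4, array becomes [8, 5, 7, 4, 7, 22, 14]

Place pivot at position 5: [8, 5, 7, 4, 7, 14, 22]
Pivot position: 5

After partitioning with pivot 14, the array becomes [8, 5, 7, 4, 7, 14, 22]. The pivot is placed at index 5. All elements to the left of the pivot are <= 14, and all elements to the right are > 14.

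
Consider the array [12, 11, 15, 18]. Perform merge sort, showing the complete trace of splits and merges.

Merge sort trace:

Split: [12, 11, 15, 18] -> [12, 11] and [15, 18]
  Split: [12, 11] -> [12] and [11]
  Merge: [12] + [11] -> [11, 12]
  Split: [15, 18] -> [15] and [18]
  Merge: [15] + [18] -> [15, 18]
Merge: [11, 12] + [15, 18] -> [11, 12, 15, 18]

Final sorted array: [11, 12, 15, 18]

The merge sort proceeds by recursively splitting the array and merging sorted halves.
After all merges, the sorted array is [11, 12, 15, 18].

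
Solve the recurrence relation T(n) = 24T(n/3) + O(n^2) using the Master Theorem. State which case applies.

Master Theorem for T(n) = 24T(n/3) + O(n^2):

a = 24, b = 3, c = 2
log_b(a) = log_3(24) = 2.8928

Case 1: c = 2 < log_3(24) = 2.8928
T(n) = O(n^(log_3 24))

For T(n) = 24T(n/3) + O(n^2): log_3(24) = 2.8928. This is Case 1 of the Master Theorem (c < log_b(a), work dominated by leaves), giving O(n^(log_3 24)).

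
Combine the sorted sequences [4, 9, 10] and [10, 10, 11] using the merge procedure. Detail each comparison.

Merging process:

Compare 4 vs 10: take 4 from left. Merged: [4]
Compare 9 vs 10: take 9 from left. Merged: [4, 9]
Compare 10 vs 10: take 10 from left. Merged: [4, 9, 10]
Append remaining from right: [10, 10, 11]. Merged: [4, 9, 10, 10, 10, 11]

Final merged array: [4, 9, 10, 10, 10, 11]
Total comparisons: 3

The merged array is [4, 9, 10, 10, 10, 11], requiring 3 comparisons. The merge step runs in O(n) time where n is the total number of elements.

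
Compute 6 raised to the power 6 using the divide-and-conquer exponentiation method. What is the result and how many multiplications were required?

Computing 6^6 by squaring (build up from 6^1; each line after the first costs one multiplication):

6^1 = 6
6^2 = (6^1)^2 = 6^2 = 36
6^3 = 6 * 6^2 = 6 * 36 = 216
6^6 = (6^3)^2 = 216^2 = 46656

Result: 46656
Multiplications needed: 3 (3 lines after 6^1)

6^6 = 46656. Using exponentiation by squaring, this requires 3 multiplications. The key idea: if the exponent is even, square the half-power; if odd, multiply by the base once.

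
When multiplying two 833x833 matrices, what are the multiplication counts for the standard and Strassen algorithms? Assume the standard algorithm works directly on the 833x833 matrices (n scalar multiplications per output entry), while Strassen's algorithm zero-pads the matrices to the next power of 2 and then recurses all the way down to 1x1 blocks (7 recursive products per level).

Matrix multiplication for 833x833 matrices:

Strassen's algorithm requires power-of-2 dimensions. Pad 833x833 to 1024x1024 (next power of 2).

Standard algorithm: 833^3 = 578009537 multiplications
Strassen's algorithm: 7^(log2(1024)) = 7^10 = 282475249 multiplications
Savings: 578009537 - 282475249 = 295534288 multiplications

Standard: 578009537 multiplications (833^3). Strassen: 282475249 multiplications (7^10, after padding to 1024x1024). Strassen reduces 8 recursive multiplications to 7 at each level.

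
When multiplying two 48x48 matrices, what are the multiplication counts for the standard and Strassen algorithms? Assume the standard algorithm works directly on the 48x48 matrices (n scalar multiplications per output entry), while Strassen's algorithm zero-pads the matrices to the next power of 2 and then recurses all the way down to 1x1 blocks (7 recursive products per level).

Matrix multiplication for 48x48 matrices:

Strassen's algorithm requires power-of-2 dimensions. Pad 48x48 to 64x64 (next power of 2).

Standard algorithm: 48^3 = 110592 multiplications
Strassen's algorithm: 7^(log2(64)) = 7^6 = 117649 multiplications
Difference: 110592 - 117649 = -7057 (Strassen uses MORE here due to padding overhead — for small or just-over-power-of-2 n, padding can outweigh the per-level savings)

Standard: 110592 multiplications (48^3). Strassen: 117649 multiplications (7^6, after padding to 64x64). Strassen reduces 8 recursive multiplications to 7 at each level.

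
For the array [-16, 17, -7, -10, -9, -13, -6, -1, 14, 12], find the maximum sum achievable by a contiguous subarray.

Using Kadane's algorithm on [-16, 17, -7, -10, -9, -13, -6, -1, 14, 12]:

Scanning through the array:
Position 1 (value 17): max_ending_here = 17, max_so_far = 17
Position 2 (value -7): max_ending_here = 10, max_so_far = 17
Position 3 (value -10): max_ending_here = 0, max_so_far = 17
Position 4 (value -9): max_ending_here = -9, max_so_far = 17
Position 5 (value -13): max_ending_here = -13, max_so_far = 17
Position 6 (value -6): max_ending_here = -6, max_so_far = 17
Position 7 (value -1): max_ending_here = -1, max_so_far = 17
Position 8 (value 14): max_ending_here = 14, max_so_far = 17
Position 9 (value 12): max_ending_here = 26, max_so_far = 26

Maximum subarray: [14, 12]
Maximum sum: 26

The maximum subarray is [14, 12] with sum 26. This subarray runs from index 8 to index 9.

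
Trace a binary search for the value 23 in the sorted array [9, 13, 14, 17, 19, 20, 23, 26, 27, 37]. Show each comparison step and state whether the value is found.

Binary search for 23 in [9, 13, 14, 17, 19, 20, 23, 26, 27, 37]:

lo=0, hi=9, mid=4, arr[mid]=19 -> 19 < 23, search right half
lo=5, hi=9, mid=7, arr[mid]=26 -> 26 > 23, search left half
lo=5, hi=6, mid=5, arr[mid]=20 -> 20 < 23, search right half
lo=6, hi=6, mid=6, arr[mid]=23 -> Found target at index 6!

Binary search finds 23 at index 6 after 4 comparisons. The search repeatedly halves the search space by comparing with the middle element.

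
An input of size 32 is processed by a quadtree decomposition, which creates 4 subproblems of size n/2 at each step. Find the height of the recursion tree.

For divide and conquer with division factor 2:

Problem sizes at each level:
Level 0: 32
Level 1: 16
Level 2: 8
Level 3: 4
Level 4: 2
Level 5: 1

The root is level 0 and the size-1 base case is level 5 (the tree spans levels 0 through 5, i.e. 6 levels counting the root), so the depth is the number of divisions: log_2(32) = 5

The recursion tree depth is log_2(32) = 5. At each level, the problem size is divided by 2, so it takes 5 divisions to reduce to a base case of size 1. The algorithm makes 4 recursive calls at each level.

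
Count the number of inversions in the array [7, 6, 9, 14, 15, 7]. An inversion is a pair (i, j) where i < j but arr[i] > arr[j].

Finding inversions in [7, 6, 9, 14, 15, 7]:

(0, 1): arr[0]=7 > arr[1]=6
(2, 5): arr[2]=9 > arr[5]=7
(3, 5): arr[3]=14 > arr[5]=7
(4, 5): arr[4]=15 > arr[5]=7

Total inversions: 4

The array has 4 inversion(s): (0,1), (2,5), (3,5), (4,5). Each pair (i,j) satisfies i < j and arr[i] > arr[j].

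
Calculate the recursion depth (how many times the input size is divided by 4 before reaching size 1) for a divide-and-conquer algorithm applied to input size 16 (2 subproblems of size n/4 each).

For divide and conquer with division factor 4:

Problem sizes at each level:
Level 0: 16
Level 1: 4
Level 2: 1

The root is level 0 and the size-1 base case is level 2 (the tree spans levels 0 through 2, i.e. 3 levels counting the root), so the depth is the number of divisions: log_4(16) = 2

The recursion tree depth is log_4(16) = 2. At each level, the problem size is divided by 4, so it takes 2 divisions to reduce to a base case of size 1. The algorithm makes 2 recursive calls at each level.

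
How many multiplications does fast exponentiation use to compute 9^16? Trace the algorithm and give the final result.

Computing 9^16 by squaring (build up from 9^1; each line after the first costs one multiplication):

9^1 = 9
9^2 = (9^1)^2 = 9^2 = 81
9^4 = (9^2)^2 = 81^2 = 6561
9^8 = (9^4)^2 = 6561^2 = 43046721
9^16 = (9^8)^2 = 43046721^2 = 1853020188851841

Result: 1853020188851841
Multiplications needed: 4 (4 lines after 9^1)

9^16 = 1853020188851841. Using exponentiation by squaring, this requires 4 multiplications. The key idea: if the exponent is even, square the half-power; if odd, multiply by the base once.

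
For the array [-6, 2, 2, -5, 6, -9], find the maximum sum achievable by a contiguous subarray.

Using Kadane's algorithm on [-6, 2, 2, -5, 6, -9]:

Scanning through the array:
Position 1 (value 2): max_ending_here = 2, max_so_far = 2
Position 2 (value 2): max_ending_here = 4, max_so_far = 4
Position 3 (value -5): max_ending_here = -1, max_so_far = 4
Position 4 (value 6): max_ending_here = 6, max_so_far = 6
Position 5 (value -9): max_ending_here = -3, max_so_far = 6

Maximum subarray: [6]
Maximum sum: 6

The maximum subarray is [6] with sum 6. This subarray runs from index 4 to index 4.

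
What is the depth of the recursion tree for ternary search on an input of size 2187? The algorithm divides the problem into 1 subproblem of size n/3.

For divide and conquer with division factor 3:

Problem sizes at each level:
Level 0: 2187
Level 1: 729
Level 2: 243
Level 3: 81
Level 4: 27
Level 5: 9
Level 6: 3
Level 7: 1

The root is level 0 and the size-1 base case is level 7 (the tree spans levels 0 through 7, i.e. 8 levels counting the root), so the depth is the number of divisions: log_3(2187) = 7

The recursion tree depth is log_3(2187) = 7. At each level, the problem size is divided by 3, so it takes 7 divisions to reduce to a base case of size 1. The algorithm makes 1 recursive call at each level.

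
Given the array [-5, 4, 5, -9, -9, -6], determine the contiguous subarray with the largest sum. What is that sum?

Using Kadane's algorithm on [-5, 4, 5, -9, -9, -6]:

Scanning through the array:
Position 1 (value 4): max_ending_here = 4, max_so_far = 4
Position 2 (value 5): max_ending_here = 9, max_so_far = 9
Position 3 (value -9): max_ending_here = 0, max_so_far = 9
Position 4 (value -9): max_ending_here = -9, max_so_far = 9
Position 5 (value -6): max_ending_here = -6, max_so_far = 9

Maximum subarray: [4, 5]
Maximum sum: 9

The maximum subarray is [4, 5] with sum 9. This subarray runs from index 1 to index 2.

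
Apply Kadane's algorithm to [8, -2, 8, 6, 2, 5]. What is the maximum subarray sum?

Using Kadane's algorithm on [8, -2, 8, 6, 2, 5]:

Scanning through the array:
Position 1 (value -2): max_ending_here = 6, max_so_far = 8
Position 2 (value 8): max_ending_here = 14, max_so_far = 14
Position 3 (value 6): max_ending_here = 20, max_so_far = 20
Position 4 (value 2): max_ending_here = 22, max_so_far = 22
Position 5 (value 5): max_ending_here = 27, max_so_far = 27

Maximum subarray: [8, -2, 8, 6, 2, 5]
Maximum sum: 27

The maximum subarray is [8, -2, 8, 6, 2, 5] with sum 27. This subarray runs from index 0 to index 5.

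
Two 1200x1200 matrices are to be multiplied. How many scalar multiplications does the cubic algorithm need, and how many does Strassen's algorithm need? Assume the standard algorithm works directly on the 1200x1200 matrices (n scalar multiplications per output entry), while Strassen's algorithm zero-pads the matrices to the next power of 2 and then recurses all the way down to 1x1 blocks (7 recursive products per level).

Matrix multiplication for 1200x1200 matrices:

Strassen's algorithm requires power-of-2 dimensions. Pad 1200x1200 to 2048x2048 (next power of 2).

Standard algorithm: 1200^3 = 1728000000 multiplications
Strassen's algorithm: 7^(log2(2048)) = 7^11 = 1977326743 multiplications
Difference: 1728000000 - 1977326743 = -249326743 (Strassen uses MORE here due to padding overhead — for small or just-over-power-of-2 n, padding can outweigh the per-level savings)

Standard: 1728000000 multiplications (1200^3). Strassen: 1977326743 multiplications (7^11, after padding to 2048x2048). Strassen reduces 8 recursive multiplications to 7 at each level.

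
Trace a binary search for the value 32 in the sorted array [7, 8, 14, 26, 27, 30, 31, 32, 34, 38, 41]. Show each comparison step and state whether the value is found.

Binary search for 32 in [7, 8, 14, 26, 27, 30, 31, 32, 34, 38, 41]:

lo=0, hi=10, mid=5, arr[mid]=30 -> 30 < 32, search right half
lo=6, hi=10, mid=8, arr[mid]=34 -> 34 > 32, search left half
lo=6, hi=7, mid=6, arr[mid]=31 -> 31 < 32, search right half
lo=7, hi=7, mid=7, arr[mid]=32 -> Found target at index 7!

Binary search finds 32 at index 7 after 4 comparisons. The search repeatedly halves the search space by comparing with the middle element.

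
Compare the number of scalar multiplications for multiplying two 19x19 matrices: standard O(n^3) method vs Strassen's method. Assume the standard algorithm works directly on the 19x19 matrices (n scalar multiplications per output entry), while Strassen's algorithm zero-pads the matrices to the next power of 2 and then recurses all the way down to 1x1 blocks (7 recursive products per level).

Matrix multiplication for 19x19 matrices:

Strassen's algorithm requires power-of-2 dimensions. Pad 19x19 to 32x32 (next power of 2).

Standard algorithm: 19^3 = 6859 multiplications
Strassen's algorithm: 7^(log2(32)) = 7^5 = 16807 multiplications
Difference: 6859 - 16807 = -9948 (Strassen uses MORE here due to padding overhead — for small or just-over-power-of-2 n, padding can outweigh the per-level savings)

Standard: 6859 multiplications (19^3). Strassen: 16807 multiplications (7^5, after padding to 32x32). Strassen reduces 8 recursive multiplications to 7 at each level.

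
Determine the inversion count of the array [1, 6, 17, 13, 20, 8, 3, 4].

Finding inversions in [1, 6, 17, 13, 20, 8, 3, 4]:

(1, 6): arr[1]=6 > arr[6]=3
(1, 7): arr[1]=6 > arr[7]=4
(2, 3): arr[2]=17 > arr[3]=13
(2, 5): arr[2]=17 > arr[5]=8
(2, 6): arr[2]=17 > arr[6]=3
(2, 7): arr[2]=17 > arr[7]=4
(3, 5): arr[3]=13 > arr[5]=8
(3, 6): arr[3]=13 > arr[6]=3
(3, 7): arr[3]=13 > arr[7]=4
(4, 5): arr[4]=20 > arr[5]=8
(4, 6): arr[4]=20 > arr[6]=3
(4, 7): arr[4]=20 > arr[7]=4
(5, 6): arr[5]=8 > arr[6]=3
(5, 7): arr[5]=8 > arr[7]=4

Total inversions: 14

The array has 14 inversion(s): (1,6), (1,7), (2,3), (2,5), (2,6), (2,7), (3,5), (3,6), (3,7), (4,5), (4,6), (4,7), (5,6), (5,7). Each pair (i,j) satisfies i < j and arr[i] > arr[j].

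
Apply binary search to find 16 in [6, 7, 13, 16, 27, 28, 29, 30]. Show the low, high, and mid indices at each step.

Binary search for 16 in [6, 7, 13, 16, 27, 28, 29, 30]:

lo=0, hi=7, mid=3, arr[mid]=16 -> Found target at index 3!

Binary search finds 16 at index 3 after 1 comparisons. The search repeatedly halves the search space by comparing with the middle element.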